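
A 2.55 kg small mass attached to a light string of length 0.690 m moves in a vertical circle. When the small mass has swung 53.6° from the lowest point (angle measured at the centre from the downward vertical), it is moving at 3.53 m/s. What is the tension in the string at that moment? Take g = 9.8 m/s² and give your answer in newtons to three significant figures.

Take the radial direction toward the centre of the circle as positive. The component of the weight along the string toward the centre is −mg cos φ (φ measured from the bottom), so Newton's second law along the string gives T − mg cos φ = m v²/r.
cos 53.6° = 0.5934, so T = m(v²/r + g cos φ) = 2.55 × ((3.53)²/0.690 + 9.8 × 0.5934) = 2.55 × (18.06 + (5.816)) = 2.55 × 23.87 = 60.88 N.

60.9 N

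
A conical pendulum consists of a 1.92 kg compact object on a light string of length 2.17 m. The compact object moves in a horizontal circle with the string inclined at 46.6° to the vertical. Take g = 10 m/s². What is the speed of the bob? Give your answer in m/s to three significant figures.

The radius of the circle is r = L sinθ = 2.17 × sin 46.6° = 1.577 m.
Horizontally T sinθ = mv²/r and vertically T cosθ = mg, so tanθ = v²/(rg).
v = √(r g tanθ) = √(1.577 × 10.0 × 1.057) = √16.67 = 4.083 m/s.

4.08 m/s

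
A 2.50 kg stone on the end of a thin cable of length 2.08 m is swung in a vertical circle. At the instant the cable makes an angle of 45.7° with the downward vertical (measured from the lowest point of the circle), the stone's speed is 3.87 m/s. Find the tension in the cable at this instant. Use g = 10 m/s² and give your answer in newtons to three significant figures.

Take the radial direction toward the centre of the circle as positive. The component of the weight along the string toward the centre is −mg cos φ (φ measured from the bottom), so Newton's second law along the string gives T − mg cos φ = m v²/r.
cos 45.7° = 0.6984, so T = m(v²/r + g cos φ) = 2.50 × ((3.87)²/2.08 + 10.0 × 0.6984) = 2.50 × (7.200 + (6.984)) = 2.50 × 14.18 = 35.46 N.

35.5 N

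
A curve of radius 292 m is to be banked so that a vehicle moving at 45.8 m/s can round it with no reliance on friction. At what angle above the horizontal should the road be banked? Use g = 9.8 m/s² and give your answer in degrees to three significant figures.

With no friction, the horizontal component of the normal force provides the centripetal force: N sinθ = mv²/r, while N cosθ = mg vertically.
Dividing: tanθ = v²/(r g) = (45.8)²/(292 × 9.8) = 2098/2862 = 0.7330.
θ = arctan(0.7330) = 36.24°.

36.2°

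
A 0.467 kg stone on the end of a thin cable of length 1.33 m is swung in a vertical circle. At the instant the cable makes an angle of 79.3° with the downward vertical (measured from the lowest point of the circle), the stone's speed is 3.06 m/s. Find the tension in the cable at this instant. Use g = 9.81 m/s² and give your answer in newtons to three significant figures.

Take the radial direction toward the centre of the circle as positive. The component of the weight along the string toward the centre is −mg cos φ (φ measured from the bottom), so Newton's second law along the string gives T − mg cos φ = m v²/r.
cos 79.3° = 0.1857, so T = m(v²/r + g cos φ) = 0.467 × ((3.06)²/1.33 + 9.81 × 0.1857) = 0.467 × (7.040 + (1.821)) = 0.467 × 8.862 = 4.138 N.

4.14 N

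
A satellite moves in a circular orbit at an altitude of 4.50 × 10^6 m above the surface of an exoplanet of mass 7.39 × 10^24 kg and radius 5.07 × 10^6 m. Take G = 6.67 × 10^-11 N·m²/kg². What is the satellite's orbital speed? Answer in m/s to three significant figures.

Orbital radius r = R + h = 5.07 × 10^6 + 4.50 × 10^6 = 9.570 × 10^6 m.
Gravity supplies the centripetal force: G M m / r² = m v² / r, so v = √(GM/r).
v = √(6.67 × 10^-11 × 7.39 × 10^24 / 9.570 × 10^6) = √(5.151 × 10^7) = 7177 m/s.

7180 m/s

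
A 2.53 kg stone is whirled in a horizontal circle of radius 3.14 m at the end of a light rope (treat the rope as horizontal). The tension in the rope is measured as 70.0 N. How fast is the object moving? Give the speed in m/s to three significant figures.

T = m v²/r ⇒ v = √(T r / m) = √(70.0 × 3.14 / 2.53) = √86.88 = 9.321 m/s.

9.32 m/s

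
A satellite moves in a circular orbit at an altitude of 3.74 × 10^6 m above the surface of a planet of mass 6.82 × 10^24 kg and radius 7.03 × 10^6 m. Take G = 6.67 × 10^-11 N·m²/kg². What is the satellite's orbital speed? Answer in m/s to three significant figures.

6500 m/s

Orbital radius r = R + h = 7.03 × 10^6 + 3.74 × 10^6 = 1.077 × 10^7 m.
Gravity supplies the centripetal force: G M m / r² = m v² / r, so v = √(GM/r).
v = √(6.67 × 10^-11 × 6.82 × 10^24 / 1.077 × 10^7) = √(4.224 × 10^7) = 6499 m/s.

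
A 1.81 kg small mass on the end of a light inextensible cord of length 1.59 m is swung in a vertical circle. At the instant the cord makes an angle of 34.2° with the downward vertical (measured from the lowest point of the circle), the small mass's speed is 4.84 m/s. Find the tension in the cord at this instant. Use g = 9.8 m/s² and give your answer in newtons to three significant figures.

41.3 N

Take the radial direction toward the centre of the circle as positive. The component of the weight along the string toward the centre is −mg cos φ (φ measured from the bottom), so Newton's second law along the string gives T − mg cos φ = m v²/r.
cos 34.2° = 0.8271, so T = m(v²/r + g cos φ) = 1.81 × ((4.84)²/1.59 + 9.8 × 0.8271) = 1.81 × (14.73 + (8.105)) = 1.81 × 22.84 = 41.34 N.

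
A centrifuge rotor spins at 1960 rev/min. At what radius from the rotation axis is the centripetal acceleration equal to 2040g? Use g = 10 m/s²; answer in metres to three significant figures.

0.484 m

ω = 1960 rev/min × 2π/60 = 205.3 rad/s.
a_c = ω²r = 2040g ⇒ r = 2040 × 10.0 / (205.3)² = 20400/42130 = 0.4842 m.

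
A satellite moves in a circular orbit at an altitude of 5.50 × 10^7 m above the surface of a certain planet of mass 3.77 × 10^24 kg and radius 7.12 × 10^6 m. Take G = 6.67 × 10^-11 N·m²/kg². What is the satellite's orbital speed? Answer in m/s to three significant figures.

Orbital radius r = R + h = 7.12 × 10^6 + 5.50 × 10^7 = 6.212 × 10^7 m.
Gravity supplies the centripetal force: G M m / r² = m v² / r, so v = √(GM/r).
v = √(6.67 × 10^-11 × 3.77 × 10^24 / 6.212 × 10^7) = √(4.048 × 10^6) = 2012 m/s.

2010 m/s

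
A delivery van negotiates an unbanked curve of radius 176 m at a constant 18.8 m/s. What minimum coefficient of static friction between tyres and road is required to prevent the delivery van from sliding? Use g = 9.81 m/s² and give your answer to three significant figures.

Friction provides the centripetal force: μ_s m g = m v²/r, so μ_s = v²/(g r) = (18.80)²/(9.81 × 176) = 353.4/1727 = 0.2047.

0.205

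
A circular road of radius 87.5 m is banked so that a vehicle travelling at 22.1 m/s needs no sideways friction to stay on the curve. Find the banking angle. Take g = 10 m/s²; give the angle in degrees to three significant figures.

For a frictionless banked turn: horizontally N sinθ = mv²/r and vertically N cosθ = mg.
Dividing: tanθ = v²/(r g) = (22.1)²/(87.5 × 10.0) = 488.4/875.0 = 0.5582.
θ = arctan(0.5582) = 29.17°.

29.2°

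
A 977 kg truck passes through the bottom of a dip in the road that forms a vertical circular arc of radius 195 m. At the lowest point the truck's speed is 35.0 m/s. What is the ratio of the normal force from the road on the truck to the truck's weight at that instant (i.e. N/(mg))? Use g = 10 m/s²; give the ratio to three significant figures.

At the bottom, N − mg = mv²/r, so N = m(v²/r + g) and N/(mg) = v²/(rg) + 1 = (35.0)²/(195 × 10.0) + 1 = 0.6282 + 1 = 1.628.

1.63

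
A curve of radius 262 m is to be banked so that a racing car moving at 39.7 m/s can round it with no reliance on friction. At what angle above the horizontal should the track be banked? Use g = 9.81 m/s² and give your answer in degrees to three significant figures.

31.5°

With no friction, the horizontal component of the normal force provides the centripetal force: N sinθ = mv²/r, while N cosθ = mg vertically.
Dividing: tanθ = v²/(r g) = (39.7)²/(262 × 9.81) = 1576/2570 = 0.6132.
θ = arctan(0.6132) = 31.52°.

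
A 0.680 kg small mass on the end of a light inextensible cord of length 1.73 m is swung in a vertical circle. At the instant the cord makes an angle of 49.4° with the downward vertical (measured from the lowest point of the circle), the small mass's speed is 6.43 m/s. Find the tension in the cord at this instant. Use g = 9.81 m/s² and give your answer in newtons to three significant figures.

Take the radial direction toward the centre of the circle as positive. The component of the weight along the string toward the centre is −mg cos φ (φ measured from the bottom), so Newton's second law along the string gives T − mg cos φ = m v²/r.
cos 49.4° = 0.6508, so T = m(v²/r + g cos φ) = 0.680 × ((6.43)²/1.73 + 9.81 × 0.6508) = 0.680 × (23.90 + (6.384)) = 0.680 × 30.28 = 20.59 N.

20.6 N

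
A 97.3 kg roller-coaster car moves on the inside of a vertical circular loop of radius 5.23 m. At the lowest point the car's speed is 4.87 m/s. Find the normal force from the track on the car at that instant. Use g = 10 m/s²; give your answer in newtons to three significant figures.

1410 N

At the lowest point, N points up (toward the centre) and the weight mg points down (away from the centre), so the net inward force is N − mg = mv²/r.
N = m(v²/r + g) = 97.3 × ((4.87)²/5.23 + 10.0) = 97.3 × (4.535 + 10.0) = 97.3 × 14.53 = 1414 N.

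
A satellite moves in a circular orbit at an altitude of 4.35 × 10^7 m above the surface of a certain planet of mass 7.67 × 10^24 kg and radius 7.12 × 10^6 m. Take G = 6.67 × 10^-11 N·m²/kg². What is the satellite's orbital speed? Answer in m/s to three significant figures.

Orbital radius r = R + h = 7.12 × 10^6 + 4.35 × 10^7 = 5.062 × 10^7 m.
Gravity supplies the centripetal force: G M m / r² = m v² / r, so v = √(GM/r).
v = √(6.67 × 10^-11 × 7.67 × 10^24 / 5.062 × 10^7) = √(1.011 × 10^7) = 3179 m/s.

3180 m/s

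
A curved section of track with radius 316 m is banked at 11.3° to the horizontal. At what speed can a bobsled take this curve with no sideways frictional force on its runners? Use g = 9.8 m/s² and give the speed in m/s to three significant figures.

On a frictionless banked curve, N sinθ = mv²/r and N cosθ = mg, so tanθ = v²/(rg).
v = √(r g tanθ) = √(316 × 9.8 × tan 11.3°) = √(316 × 9.8 × 0.1998) = √618.8 = 24.88 m/s.

24.9 m/s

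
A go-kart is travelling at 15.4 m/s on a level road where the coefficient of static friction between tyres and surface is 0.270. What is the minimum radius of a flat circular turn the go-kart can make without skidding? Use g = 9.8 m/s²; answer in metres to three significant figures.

At the limit, μ_s m g = m v²/r, so r_min = v²/(μ_s g) = (15.4)²/(0.270 × 9.8) = 237.2/2.646 = 89.63 m.

89.6 m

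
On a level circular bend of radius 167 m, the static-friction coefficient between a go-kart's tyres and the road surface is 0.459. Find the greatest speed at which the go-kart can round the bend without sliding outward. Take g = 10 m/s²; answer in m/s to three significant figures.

Friction provides the centripetal force on a flat curve. At maximum speed it is at its limiting value: μ_s m g = m v²/r.
Mass cancels: v_max = √(μ_s g r) = √(0.459 × 10.0 × 167) = √766.5 = 27.69 m/s.

27.7 m/s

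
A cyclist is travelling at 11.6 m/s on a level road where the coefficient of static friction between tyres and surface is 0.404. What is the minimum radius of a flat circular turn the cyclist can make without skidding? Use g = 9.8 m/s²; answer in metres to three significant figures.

At the limit, μ_s m g = m v²/r, so r_min = v²/(μ_s g) = (11.6)²/(0.404 × 9.8) = 134.6/3.959 = 33.99 m.

34.0 m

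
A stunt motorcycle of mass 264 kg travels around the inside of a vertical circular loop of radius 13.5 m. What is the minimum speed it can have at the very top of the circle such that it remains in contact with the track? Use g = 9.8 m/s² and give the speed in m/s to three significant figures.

At the top, both weight mg and N point toward the centre: N + mg = mv²/r.
At minimum speed N → 0, so mg = mv_min²/r ⇒ v_min = √(g r) = √(9.8 × 13.5) = 11.50 m/s.

11.5 m/s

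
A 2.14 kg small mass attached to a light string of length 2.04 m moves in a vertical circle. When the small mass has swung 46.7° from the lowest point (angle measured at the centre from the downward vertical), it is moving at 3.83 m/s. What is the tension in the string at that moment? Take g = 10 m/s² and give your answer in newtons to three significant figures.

30.1 N

Take the radial direction toward the centre of the circle as positive. The component of the weight along the string toward the centre is −mg cos φ (φ measured from the bottom), so Newton's second law along the string gives T − mg cos φ = m v²/r.
cos 46.7° = 0.6858, so T = m(v²/r + g cos φ) = 2.14 × ((3.83)²/2.04 + 10.0 × 0.6858) = 2.14 × (7.191 + (6.858)) = 2.14 × 14.05 = 30.06 N.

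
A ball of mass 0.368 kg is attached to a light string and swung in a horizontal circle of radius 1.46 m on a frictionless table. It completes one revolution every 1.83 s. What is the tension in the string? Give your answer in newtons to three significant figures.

v = 2πr/T = 2π × 1.46/1.83 = 5.013 m/s.
The tension is the only horizontal force, so it supplies the full centripetal force: T = m v²/r = 0.368 × (5.013)²/1.46 = 0.368 × 25.13/1.46 = 6.334 N.

6.33 N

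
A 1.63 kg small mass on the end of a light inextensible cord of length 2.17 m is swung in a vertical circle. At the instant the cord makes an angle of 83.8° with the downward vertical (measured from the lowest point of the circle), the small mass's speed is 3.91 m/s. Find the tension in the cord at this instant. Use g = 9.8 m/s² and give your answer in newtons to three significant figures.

Take the radial direction toward the centre of the circle as positive. The component of the weight along the string toward the centre is −mg cos φ (φ measured from the bottom), so Newton's second law along the string gives T − mg cos φ = m v²/r.
cos 83.8° = 0.1080, so T = m(v²/r + g cos φ) = 1.63 × ((3.91)²/2.17 + 9.8 × 0.1080) = 1.63 × (7.045 + (1.058)) = 1.63 × 8.104 = 13.21 N.

13.2 N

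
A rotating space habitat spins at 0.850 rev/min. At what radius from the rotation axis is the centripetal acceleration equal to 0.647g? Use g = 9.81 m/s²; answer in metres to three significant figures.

801 m

ω = 0.850 rev/min × 2π/60 = 0.08901 rad/s.
a_c = ω²r = 0.647g ⇒ r = 0.647 × 9.81 / (0.08901)² = 6.347/0.007923 = 801.1 m.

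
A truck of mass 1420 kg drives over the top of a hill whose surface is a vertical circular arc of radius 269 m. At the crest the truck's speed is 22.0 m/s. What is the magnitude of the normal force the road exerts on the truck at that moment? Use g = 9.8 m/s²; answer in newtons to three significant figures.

At the crest the centripetal acceleration points downward (toward the centre of the arc), so mg − N = mv²/r.
N = m(g − v²/r) = 1420 × (9.8 − (22.0)²/269) = 1420 × (9.8 − 1.799) = 1420 × 8.001 = 11360 N.

11400 N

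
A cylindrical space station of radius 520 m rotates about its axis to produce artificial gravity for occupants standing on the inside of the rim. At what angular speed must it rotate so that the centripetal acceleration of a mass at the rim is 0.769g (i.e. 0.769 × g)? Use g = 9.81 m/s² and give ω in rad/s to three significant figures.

Centripetal acceleration a_c = ω²r. Setting ω²r = 0.769g:
ω = √(0.769g / r) = √(0.769 × 9.81 / 520) = √0.01451 = 0.1204 rad/s.

0.120 rad/s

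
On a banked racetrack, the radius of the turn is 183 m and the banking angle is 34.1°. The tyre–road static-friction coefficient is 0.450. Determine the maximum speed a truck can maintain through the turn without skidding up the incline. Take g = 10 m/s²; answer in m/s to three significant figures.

54.5 m/s

At the maximum speed, friction acts down the slope at its limiting value f = μN. Radially (horizontal, toward centre): N sinθ + μN cosθ = mv²/r. Vertically: N cosθ − μN sinθ = mg.
Dividing: v² = r g (sinθ + μcosθ)/(cosθ − μsinθ).
sinθ + μcosθ = 0.5606 + 0.450×0.8281 = 0.9333; cosθ − μsinθ = 0.8281 − 0.450×0.5606 = 0.5758.
v² = 183 × 10.0 × 0.9333/0.5758 = 2966 m²/s², so v = 54.46 m/s.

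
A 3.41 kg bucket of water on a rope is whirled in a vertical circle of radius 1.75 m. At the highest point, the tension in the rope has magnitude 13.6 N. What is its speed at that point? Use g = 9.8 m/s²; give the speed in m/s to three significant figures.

At the top, T + mg = mv²/r, so v = √(r(T/m + g)) = √(1.75 × (13.6/3.41 + 9.8)) = √(1.75 × 13.79) = √24.13 = 4.912 m/s.

4.91 m/s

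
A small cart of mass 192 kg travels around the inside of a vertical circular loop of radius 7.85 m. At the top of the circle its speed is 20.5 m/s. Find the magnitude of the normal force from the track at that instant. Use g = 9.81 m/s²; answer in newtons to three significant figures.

8400 N

At the top, both N and the weight mg point inward (toward the centre), so N + mg = mv²/r.
N = m(v²/r − g) = 192 × ((20.5)²/7.85 − 9.81) = 192 × (53.54 − 9.81) = 192 × 43.73 = 8395 N.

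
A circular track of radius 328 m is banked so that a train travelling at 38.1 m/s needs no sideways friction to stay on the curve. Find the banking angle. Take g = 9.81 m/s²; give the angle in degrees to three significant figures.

For a frictionless banked turn: horizontally N sinθ = mv²/r and vertically N cosθ = mg.
Dividing: tanθ = v²/(r g) = (38.1)²/(328 × 9.81) = 1452/3218 = 0.4511.
θ = arctan(0.4511) = 24.28°.

24.3°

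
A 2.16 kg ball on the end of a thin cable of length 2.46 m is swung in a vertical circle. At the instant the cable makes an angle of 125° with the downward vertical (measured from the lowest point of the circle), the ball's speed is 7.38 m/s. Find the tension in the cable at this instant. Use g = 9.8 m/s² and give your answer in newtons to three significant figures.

Take the radial direction toward the centre of the circle as positive. The component of the weight along the string toward the centre is −mg cos φ (φ measured from the bottom), so Newton's second law along the string gives T − mg cos φ = m v²/r.
cos 125° = -0.5736, so T = m(v²/r + g cos φ) = 2.16 × ((7.38)²/2.46 + 9.8 × -0.5736) = 2.16 × (22.14 + (-5.621)) = 2.16 × 16.52 = 35.68 N.

35.7 N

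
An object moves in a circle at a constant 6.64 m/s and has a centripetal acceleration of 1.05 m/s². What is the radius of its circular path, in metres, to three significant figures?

a_c = v²/r ⇒ r = v²/a_c = (6.64)²/1.05 = 44.09/1.05 = 41.99 m.

42.0 m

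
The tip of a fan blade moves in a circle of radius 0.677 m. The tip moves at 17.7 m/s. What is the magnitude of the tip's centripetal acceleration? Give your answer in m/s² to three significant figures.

463 m/s²

a_c = v²/r = (17.70)²/0.677 = 313.3/0.677 = 462.8 m/s².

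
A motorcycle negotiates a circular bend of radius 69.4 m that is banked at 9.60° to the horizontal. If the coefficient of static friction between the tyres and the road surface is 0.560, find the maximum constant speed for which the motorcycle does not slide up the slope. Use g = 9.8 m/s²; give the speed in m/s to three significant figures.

23.4 m/s

At the maximum speed, friction acts down the slope at its limiting value f = μN. Radially (horizontal, toward centre): N sinθ + μN cosθ = mv²/r. Vertically: N cosθ − μN sinθ = mg.
Dividing: v² = r g (sinθ + μcosθ)/(cosθ − μsinθ).
sinθ + μcosθ = 0.1668 + 0.560×0.9860 = 0.7189; cosθ − μsinθ = 0.9860 − 0.560×0.1668 = 0.8926.
v² = 69.4 × 9.8 × 0.7189/0.8926 = 547.8 m²/s², so v = 23.40 m/s.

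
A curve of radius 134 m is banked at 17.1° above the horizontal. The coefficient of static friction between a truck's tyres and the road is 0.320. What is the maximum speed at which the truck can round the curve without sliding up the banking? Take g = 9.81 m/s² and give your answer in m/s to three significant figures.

At the maximum speed, friction acts down the slope at its limiting value f = μN. Radially (horizontal, toward centre): N sinθ + μN cosθ = mv²/r. Vertically: N cosθ − μN sinθ = mg.
Dividing: v² = r g (sinθ + μcosθ)/(cosθ − μsinθ).
sinθ + μcosθ = 0.2940 + 0.320×0.9558 = 0.5999; cosθ − μsinθ = 0.9558 − 0.320×0.2940 = 0.8617.
v² = 134 × 9.81 × 0.5999/0.8617 = 915.1 m²/s², so v = 30.25 m/s.

30.3 m/s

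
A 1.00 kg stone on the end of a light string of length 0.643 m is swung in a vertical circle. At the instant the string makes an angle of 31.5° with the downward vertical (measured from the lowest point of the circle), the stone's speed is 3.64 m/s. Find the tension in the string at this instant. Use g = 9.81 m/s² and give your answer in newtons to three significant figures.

29.0 N

Take the radial direction toward the centre of the circle as positive. The component of the weight along the string toward the centre is −mg cos φ (φ measured from the bottom), so Newton's second law along the string gives T − mg cos φ = m v²/r.
cos 31.5° = 0.8526, so T = m(v²/r + g cos φ) = 1.00 × ((3.64)²/0.643 + 9.81 × 0.8526) = 1.00 × (20.61 + (8.364)) = 1.00 × 28.97 = 28.97 N.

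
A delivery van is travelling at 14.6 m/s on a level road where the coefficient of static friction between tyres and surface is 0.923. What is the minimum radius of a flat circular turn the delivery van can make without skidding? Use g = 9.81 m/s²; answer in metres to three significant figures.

At the limit, μ_s m g = m v²/r, so r_min = v²/(μ_s g) = (14.6)²/(0.923 × 9.81) = 213.2/9.055 = 23.54 m.

23.5 m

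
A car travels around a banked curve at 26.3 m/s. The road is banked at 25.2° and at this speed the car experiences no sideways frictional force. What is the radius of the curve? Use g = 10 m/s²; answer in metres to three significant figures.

Frictionless banking: tanθ = v²/(rg), so r = v²/(g tanθ).
r = (26.3)²/(10.0 × tan 25.2°) = 691.7/(10.0 × 0.4706) = 691.7/4.706 = 147.0 m.

147 m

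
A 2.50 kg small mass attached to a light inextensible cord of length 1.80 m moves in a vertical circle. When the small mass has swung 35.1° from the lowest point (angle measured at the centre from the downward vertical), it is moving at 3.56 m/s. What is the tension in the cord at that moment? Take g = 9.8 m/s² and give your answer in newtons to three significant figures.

37.6 N

Take the radial direction toward the centre of the circle as positive. The component of the weight along the string toward the centre is −mg cos φ (φ measured from the bottom), so Newton's second law along the string gives T − mg cos φ = m v²/r.
cos 35.1° = 0.8181, so T = m(v²/r + g cos φ) = 2.50 × ((3.56)²/1.80 + 9.8 × 0.8181) = 2.50 × (7.041 + (8.018)) = 2.50 × 15.06 = 37.65 N.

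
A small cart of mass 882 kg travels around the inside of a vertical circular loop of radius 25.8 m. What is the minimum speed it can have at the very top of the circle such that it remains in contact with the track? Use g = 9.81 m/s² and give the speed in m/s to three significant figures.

15.9 m/s

At the top, both weight mg and N point toward the centre: N + mg = mv²/r.
At minimum speed N → 0, so mg = mv_min²/r ⇒ v_min = √(g r) = √(9.81 × 25.8) = 15.91 m/s.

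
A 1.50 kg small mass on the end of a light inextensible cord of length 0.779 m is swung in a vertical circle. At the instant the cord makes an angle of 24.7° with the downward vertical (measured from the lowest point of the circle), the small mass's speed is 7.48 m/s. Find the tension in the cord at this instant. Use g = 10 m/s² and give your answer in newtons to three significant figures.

121 N

Take the radial direction toward the centre of the circle as positive. The component of the weight along the string toward the centre is −mg cos φ (φ measured from the bottom), so Newton's second law along the string gives T − mg cos φ = m v²/r.
cos 24.7° = 0.9085, so T = m(v²/r + g cos φ) = 1.50 × ((7.48)²/0.779 + 10.0 × 0.9085) = 1.50 × (71.82 + (9.085)) = 1.50 × 80.91 = 121.4 N.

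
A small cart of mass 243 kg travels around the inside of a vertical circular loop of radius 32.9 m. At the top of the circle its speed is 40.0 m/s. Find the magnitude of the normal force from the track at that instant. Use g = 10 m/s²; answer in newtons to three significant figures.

At the top, both N and the weight mg point inward (toward the centre), so N + mg = mv²/r.
N = m(v²/r − g) = 243 × ((40.0)²/32.9 − 10.0) = 243 × (48.63 − 10.0) = 243 × 38.63 = 9388 N.

9390 N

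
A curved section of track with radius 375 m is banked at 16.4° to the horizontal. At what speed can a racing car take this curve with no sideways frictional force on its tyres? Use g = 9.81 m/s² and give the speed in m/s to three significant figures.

32.9 m/s

On a frictionless banked curve, N sinθ = mv²/r and N cosθ = mg, so tanθ = v²/(rg).
v = √(r g tanθ) = √(375 × 9.81 × tan 16.4°) = √(375 × 9.81 × 0.2943) = √1083 = 32.90 m/s.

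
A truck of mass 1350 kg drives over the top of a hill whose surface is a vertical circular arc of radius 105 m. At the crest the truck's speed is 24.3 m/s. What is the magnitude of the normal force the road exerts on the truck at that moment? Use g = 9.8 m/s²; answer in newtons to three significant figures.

At the crest the centripetal acceleration points downward (toward the centre of the arc), so mg − N = mv²/r.
N = m(g − v²/r) = 1350 × (9.8 − (24.3)²/105) = 1350 × (9.8 − 5.624) = 1350 × 4.176 = 5638 N.

5640 N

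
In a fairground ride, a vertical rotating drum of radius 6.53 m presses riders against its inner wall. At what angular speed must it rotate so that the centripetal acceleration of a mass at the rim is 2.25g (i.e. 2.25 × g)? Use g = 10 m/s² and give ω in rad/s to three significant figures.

1.86 rad/s

Centripetal acceleration a_c = ω²r. Setting ω²r = 2.25g:
ω = √(2.25g / r) = √(2.25 × 10.0 / 6.53) = √3.446 = 1.856 rad/s.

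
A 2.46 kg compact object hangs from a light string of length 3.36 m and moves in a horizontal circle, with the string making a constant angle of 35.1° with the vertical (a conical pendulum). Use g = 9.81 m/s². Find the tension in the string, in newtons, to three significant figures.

29.5 N

Vertically the bob has no acceleration, so T cosθ = mg.
T = mg/cosθ = 2.46 × 9.81 / cos 35.1° = 24.13/0.8181 = 29.50 N.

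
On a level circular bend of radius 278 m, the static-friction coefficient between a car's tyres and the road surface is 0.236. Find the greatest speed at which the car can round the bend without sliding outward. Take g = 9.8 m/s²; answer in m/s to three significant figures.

25.4 m/s

Friction provides the centripetal force on a flat curve. At maximum speed it is at its limiting value: μ_s m g = m v²/r.
Mass cancels: v_max = √(μ_s g r) = √(0.236 × 9.8 × 278) = √643.0 = 25.36 m/s.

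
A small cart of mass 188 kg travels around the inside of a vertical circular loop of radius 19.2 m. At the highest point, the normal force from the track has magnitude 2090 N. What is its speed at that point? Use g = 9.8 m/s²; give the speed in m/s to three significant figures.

At the top, N + mg = mv²/r, so v = √(r(N/m + g)) = √(19.2 × (2090/188 + 9.8)) = √(19.2 × 20.92) = √401.6 = 20.04 m/s.

20.0 m/s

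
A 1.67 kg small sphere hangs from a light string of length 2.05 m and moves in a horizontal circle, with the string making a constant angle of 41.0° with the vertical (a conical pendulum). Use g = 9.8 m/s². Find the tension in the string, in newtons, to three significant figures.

21.7 N

Vertically the bob has no acceleration, so T cosθ = mg.
T = mg/cosθ = 1.67 × 9.8 / cos 41.0° = 16.37/0.7547 = 21.69 N.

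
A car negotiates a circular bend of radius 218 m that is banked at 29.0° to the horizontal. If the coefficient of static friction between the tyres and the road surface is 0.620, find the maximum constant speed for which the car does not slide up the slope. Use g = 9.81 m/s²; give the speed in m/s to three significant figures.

61.9 m/s

At the maximum speed, friction acts down the slope at its limiting value f = μN. Radially (horizontal, toward centre): N sinθ + μN cosθ = mv²/r. Vertically: N cosθ − μN sinθ = mg.
Dividing: v² = r g (sinθ + μcosθ)/(cosθ − μsinθ).
sinθ + μcosθ = 0.4848 + 0.620×0.8746 = 1.027; cosθ − μsinθ = 0.8746 − 0.620×0.4848 = 0.5740.
v² = 218 × 9.81 × 1.027/0.5740 = 3826 m²/s², so v = 61.86 m/s.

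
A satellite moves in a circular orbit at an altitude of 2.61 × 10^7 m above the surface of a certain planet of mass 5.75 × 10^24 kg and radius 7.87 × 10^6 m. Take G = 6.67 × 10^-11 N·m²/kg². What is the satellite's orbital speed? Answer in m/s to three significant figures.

Orbital radius r = R + h = 7.87 × 10^6 + 2.61 × 10^7 = 3.397 × 10^7 m.
Gravity supplies the centripetal force: G M m / r² = m v² / r, so v = √(GM/r).
v = √(6.67 × 10^-11 × 5.75 × 10^24 / 3.397 × 10^7) = √(1.129 × 10^7) = 3360 m/s.

3360 m/s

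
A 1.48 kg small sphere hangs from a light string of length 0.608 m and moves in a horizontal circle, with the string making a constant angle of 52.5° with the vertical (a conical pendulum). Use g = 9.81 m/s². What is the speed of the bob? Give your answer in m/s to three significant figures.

2.48 m/s

The radius of the circle is r = L sinθ = 0.608 × sin 52.5° = 0.4824 m.
Horizontally T sinθ = mv²/r and vertically T cosθ = mg, so tanθ = v²/(rg).
v = √(r g tanθ) = √(0.4824 × 9.81 × 1.303) = √6.167 = 2.483 m/s.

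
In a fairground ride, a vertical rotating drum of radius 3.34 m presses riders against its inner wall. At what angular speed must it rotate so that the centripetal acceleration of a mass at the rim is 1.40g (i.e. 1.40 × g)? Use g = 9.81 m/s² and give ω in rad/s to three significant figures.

2.03 rad/s

Centripetal acceleration a_c = ω²r. Setting ω²r = 1.40g:
ω = √(1.40g / r) = √(1.40 × 9.81 / 3.34) = √4.112 = 2.028 rad/s.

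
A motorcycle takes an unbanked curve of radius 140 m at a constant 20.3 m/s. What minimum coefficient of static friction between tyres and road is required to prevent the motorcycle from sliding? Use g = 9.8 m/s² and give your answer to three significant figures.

Friction provides the centripetal force: μ_s m g = m v²/r, so μ_s = v²/(g r) = (20.30)²/(9.8 × 140) = 412.1/1372 = 0.3004.

0.300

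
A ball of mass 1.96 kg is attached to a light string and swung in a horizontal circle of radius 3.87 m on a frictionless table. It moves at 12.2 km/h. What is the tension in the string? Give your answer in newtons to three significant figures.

v = 12.2 km/h = 12.2/3.6 = 3.389 m/s.
The tension is the only horizontal force, so it supplies the full centripetal force: T = m v²/r = 1.96 × (3.389)²/3.87 = 1.96 × 11.48/3.87 = 5.816 N.

5.82 N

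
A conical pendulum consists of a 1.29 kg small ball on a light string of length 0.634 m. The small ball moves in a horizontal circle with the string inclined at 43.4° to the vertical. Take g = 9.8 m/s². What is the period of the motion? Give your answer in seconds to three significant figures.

1.36 s

r = L sinθ = 0.4356 m. From T sinθ = mω²r and T cosθ = mg: tanθ = ω²r/g, so ω² = g tanθ / r = g/(L cosθ).
ω = √(g/(L cosθ)) = √(9.8/(0.634 × 0.7266)) = √21.27 = 4.612 rad/s.
Period = 2π/ω = 1.362 s.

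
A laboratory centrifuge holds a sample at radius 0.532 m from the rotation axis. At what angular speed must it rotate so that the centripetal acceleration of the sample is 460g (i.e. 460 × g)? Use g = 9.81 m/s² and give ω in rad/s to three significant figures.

Centripetal acceleration a_c = ω²r. Setting ω²r = 460g:
ω = √(460g / r) = √(460 × 9.81 / 0.532) = √8482 = 92.10 rad/s.

92.1 rad/s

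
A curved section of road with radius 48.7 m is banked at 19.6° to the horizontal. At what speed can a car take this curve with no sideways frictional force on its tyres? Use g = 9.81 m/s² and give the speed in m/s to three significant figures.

13.0 m/s

On a frictionless banked curve, N sinθ = mv²/r and N cosθ = mg, so tanθ = v²/(rg).
v = √(r g tanθ) = √(48.7 × 9.81 × tan 19.6°) = √(48.7 × 9.81 × 0.3561) = √170.1 = 13.04 m/s.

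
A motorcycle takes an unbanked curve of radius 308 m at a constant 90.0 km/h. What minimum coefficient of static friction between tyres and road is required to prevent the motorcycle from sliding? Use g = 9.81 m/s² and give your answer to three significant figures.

0.207

v = 90.0/3.6 = 25.00 m/s.
Friction provides the centripetal force: μ_s m g = m v²/r, so μ_s = v²/(g r) = (25.00)²/(9.81 × 308) = 625.0/3021 = 0.2069.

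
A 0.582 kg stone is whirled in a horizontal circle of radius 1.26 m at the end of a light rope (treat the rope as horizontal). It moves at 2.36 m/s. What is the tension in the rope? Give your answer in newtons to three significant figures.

The tension is the only horizontal force, so it supplies the full centripetal force: T = m v²/r = 0.582 × (2.360)²/1.26 = 0.582 × 5.570/1.26 = 2.573 N.

2.57 N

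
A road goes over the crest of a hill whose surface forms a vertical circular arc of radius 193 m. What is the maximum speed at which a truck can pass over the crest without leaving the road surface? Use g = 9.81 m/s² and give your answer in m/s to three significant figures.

At the crest the centre of the circle is below the truck, so the net downward (centripetal) force is mg − N = mv²/r.
The truck leaves the road when N → 0, giving v_max = √(g r) = √(9.81 × 193) = 43.51 m/s.

43.5 m/s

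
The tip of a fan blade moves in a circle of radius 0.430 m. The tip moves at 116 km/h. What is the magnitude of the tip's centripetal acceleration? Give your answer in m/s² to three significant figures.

2410 m/s²

v = 116 km/h = 116/3.6 = 32.22 m/s.
a_c = v²/r = (32.22)²/0.430 = 1038/0.430 = 2415 m/s².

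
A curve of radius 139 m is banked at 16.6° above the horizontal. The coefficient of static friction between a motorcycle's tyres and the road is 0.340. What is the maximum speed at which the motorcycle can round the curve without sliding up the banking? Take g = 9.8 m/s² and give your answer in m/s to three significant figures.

31.1 m/s

At the maximum speed, friction acts down the slope at its limiting value f = μN. Radially (horizontal, toward centre): N sinθ + μN cosθ = mv²/r. Vertically: N cosθ − μN sinθ = mg.
Dividing: v² = r g (sinθ + μcosθ)/(cosθ − μsinθ).
sinθ + μcosθ = 0.2857 + 0.340×0.9583 = 0.6115; cosθ − μsinθ = 0.9583 − 0.340×0.2857 = 0.8612.
v² = 139 × 9.8 × 0.6115/0.8612 = 967.3 m²/s², so v = 31.10 m/s.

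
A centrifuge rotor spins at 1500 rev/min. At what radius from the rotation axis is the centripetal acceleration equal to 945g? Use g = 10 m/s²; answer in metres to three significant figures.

ω = 1500 rev/min × 2π/60 = 157.1 rad/s.
a_c = ω²r = 945g ⇒ r = 945 × 10.0 / (157.1)² = 9450/24670 = 0.3830 m.

0.383 m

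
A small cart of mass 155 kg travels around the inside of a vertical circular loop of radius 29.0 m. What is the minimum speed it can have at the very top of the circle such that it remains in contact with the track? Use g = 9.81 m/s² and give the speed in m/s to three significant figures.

16.9 m/s

At the top, both weight mg and N point toward the centre: N + mg = mv²/r.
At minimum speed N → 0, so mg = mv_min²/r ⇒ v_min = √(g r) = √(9.81 × 29.0) = 16.87 m/s.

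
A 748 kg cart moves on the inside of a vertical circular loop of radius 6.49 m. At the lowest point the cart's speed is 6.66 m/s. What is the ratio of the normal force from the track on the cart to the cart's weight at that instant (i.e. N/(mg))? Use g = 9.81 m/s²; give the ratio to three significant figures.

At the bottom, N − mg = mv²/r, so N = m(v²/r + g) and N/(mg) = v²/(rg) + 1 = (6.66)²/(6.49 × 9.81) + 1 = 0.6967 + 1 = 1.697.

1.70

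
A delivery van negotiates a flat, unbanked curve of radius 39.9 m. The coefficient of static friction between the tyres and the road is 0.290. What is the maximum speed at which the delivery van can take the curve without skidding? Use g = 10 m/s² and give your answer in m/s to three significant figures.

The only inward force on a level bend is static friction, so at the limit f_s = μ_s N = μ_s m g = m v²/r.
Mass cancels: v_max = √(μ_s g r) = √(0.290 × 10.0 × 39.9) = √115.7 = 10.76 m/s.

10.8 m/s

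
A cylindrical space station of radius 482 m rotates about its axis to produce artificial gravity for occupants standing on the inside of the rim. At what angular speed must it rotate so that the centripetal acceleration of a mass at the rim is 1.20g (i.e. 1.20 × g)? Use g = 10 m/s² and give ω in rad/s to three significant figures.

0.158 rad/s

Centripetal acceleration a_c = ω²r. Setting ω²r = 1.20g:
ω = √(1.20g / r) = √(1.20 × 10.0 / 482) = √0.02490 = 0.1578 rad/s.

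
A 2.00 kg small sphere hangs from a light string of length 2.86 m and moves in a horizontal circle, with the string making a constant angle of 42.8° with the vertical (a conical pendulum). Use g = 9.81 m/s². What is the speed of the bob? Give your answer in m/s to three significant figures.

4.20 m/s

The radius of the circle is r = L sinθ = 2.86 × sin 42.8° = 1.943 m.
Horizontally T sinθ = mv²/r and vertically T cosθ = mg, so tanθ = v²/(rg).
v = √(r g tanθ) = √(1.943 × 9.81 × 0.9260) = √17.65 = 4.201 m/s.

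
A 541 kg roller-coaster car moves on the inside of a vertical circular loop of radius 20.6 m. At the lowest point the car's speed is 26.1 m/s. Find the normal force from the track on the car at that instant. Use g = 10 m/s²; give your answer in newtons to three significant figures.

At the lowest point, N points up (toward the centre) and the weight mg points down (away from the centre), so the net inward force is N − mg = mv²/r.
N = m(v²/r + g) = 541 × ((26.1)²/20.6 + 10.0) = 541 × (33.07 + 10.0) = 541 × 43.07 = 23300 N.

23300 N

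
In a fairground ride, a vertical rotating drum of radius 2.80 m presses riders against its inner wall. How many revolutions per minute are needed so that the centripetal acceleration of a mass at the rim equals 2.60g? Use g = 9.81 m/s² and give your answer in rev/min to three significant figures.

Require ω²r = 2.60g, so ω = √(2.60 × 9.81/2.80) = 3.018 rad/s.
In rev/min: ω × 60/(2π) = 3.018 × 60/(2π) = 28.82 rev/min.

28.8 rev/min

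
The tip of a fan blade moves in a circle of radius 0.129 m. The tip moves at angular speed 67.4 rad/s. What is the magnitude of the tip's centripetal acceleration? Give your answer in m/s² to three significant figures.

586 m/s²

v = ωr = 67.4 × 0.129 = 8.695 m/s.
a_c = v²/r = (8.695)²/0.129 = 75.60/0.129 = 586.0 m/s².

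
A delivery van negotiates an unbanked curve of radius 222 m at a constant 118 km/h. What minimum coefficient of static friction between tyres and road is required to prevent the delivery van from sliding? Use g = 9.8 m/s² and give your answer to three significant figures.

v = 118/3.6 = 32.78 m/s.
Friction provides the centripetal force: μ_s m g = m v²/r, so μ_s = v²/(g r) = (32.78)²/(9.8 × 222) = 1074/2176 = 0.4938.

0.494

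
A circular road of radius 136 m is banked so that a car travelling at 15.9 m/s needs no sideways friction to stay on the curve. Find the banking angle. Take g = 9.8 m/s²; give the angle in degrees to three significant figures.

For a frictionless banked turn: horizontally N sinθ = mv²/r and vertically N cosθ = mg.
Dividing: tanθ = v²/(r g) = (15.9)²/(136 × 9.8) = 252.8/1333 = 0.1897.
θ = arctan(0.1897) = 10.74°.

10.7°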